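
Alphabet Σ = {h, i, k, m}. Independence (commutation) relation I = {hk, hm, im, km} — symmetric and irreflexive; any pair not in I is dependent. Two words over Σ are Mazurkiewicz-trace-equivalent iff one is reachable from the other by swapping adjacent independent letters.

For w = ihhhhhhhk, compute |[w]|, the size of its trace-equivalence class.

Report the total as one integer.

8

0(i) covers ∅
1(h) covers 0:i
2(h) covers 1:h
3(h) covers 2:h
4(h) covers 3:h
5(h) covers 4:h
6(h) covers 5:h
7(h) covers 6:h
8(k) covers 0:i
floor of heap: 0:i
completions by unplaced set U, small U first (add the entries for U minus each lowest piece of U):
  |U|=1: {7}:1  {8}:1
  |U|=2: {6,7}:1  {7,8}:2
  |U|=3: {5,6,7}:1  {6,7,8}:3
  |U|=4: {4,5,6,7}:1  {5,6,7,8}:4
  |U|=5: {3,4,5,6,7}:1  {4,5,6,7,8}:5
  |U|=6: {2,3,4,5,6,7}:1  {3,4,5,6,7,8}:6
  |U|=7: {1,2,3,4,5,6,7}:1  {2,3,4,5,6,7,8}:7
  start at 0(i): 8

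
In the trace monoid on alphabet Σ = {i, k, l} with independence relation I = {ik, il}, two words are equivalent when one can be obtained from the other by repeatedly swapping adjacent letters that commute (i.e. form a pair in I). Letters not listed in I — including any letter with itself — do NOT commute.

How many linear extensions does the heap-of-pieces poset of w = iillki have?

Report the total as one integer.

20

piece 0:i — minimal
piece 1:i rests on {0:i}
piece 2:l — minimal
piece 3:l rests on {2:l}
piece 4:k rests on {3:l}
piece 5:i rests on {1:i}
minimal pieces: {0:i, 2:l}
ways to finish when only these pieces remain (= sum over removing one remaining piece with nothing left below it):
  1 left: {4}→1  {5}→1
  2 left: {1,5}→1  {3,4}→1  {4,5}→2
  3 left: {0,1,5}→1  {1,4,5}→3  {2,3,4}→1  {3,4,5}→3
  4 left: {0,1,4,5}→4  {1,3,4,5}→6  {2,3,4,5}→4
  placing 0:i first → 10 extensions
  placing 2:l first → 10 extensions
total linear extensions = 20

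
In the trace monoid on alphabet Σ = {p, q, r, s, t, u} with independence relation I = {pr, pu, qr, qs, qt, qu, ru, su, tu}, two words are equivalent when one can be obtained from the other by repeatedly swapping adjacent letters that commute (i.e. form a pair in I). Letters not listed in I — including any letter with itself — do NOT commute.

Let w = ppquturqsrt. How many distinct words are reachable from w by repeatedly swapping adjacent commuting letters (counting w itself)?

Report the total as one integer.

drop 0:p onto floor
drop 1:p onto {0:p}
drop 2:q onto {1:p}
drop 3:u onto floor
drop 4:t onto {1:p}
drop 5:u onto {3:u}
drop 6:r onto {4:t}
drop 7:q onto {2:q}
drop 8:s onto {6:r}
drop 9:r onto {8:s}
drop 10:t onto {9:r}
ground layer = {0:p, 3:u}
drop-orders for the pieces not yet dropped (sum over which currently-grounded one goes next):
  1 to go: {5} 1  {7} 1  {10} 1
  2 to go: {2,7} 1  {3,5} 1  {5,7} 2  {5,10} 2  {7,10} 2  {9,10} 1
  3 to go: {2,5,7} 3  {2,7,10} 3  {3,5,7} 3  {3,5,10} 3  {5,7,10} 6  {5,9,10} 3  {7,9,10} 3  {8,9,10} 1
  4 to go: {2,3,5,7} 6  {2,5,7,10} 12  {2,7,9,10} 6  {3,5,7,10} 12  {3,5,9,10} 6  {5,7,9,10} 12  {5,8,9,10} 4  {6,8,9,10} 1  {7,8,9,10} 4
  5 to go: {2,3,5,7,10} 30  {2,5,7,9,10} 30  {2,7,8,9,10} 10  {3,5,7,9,10} 30  {3,5,8,9,10} 10  {4,6,8,9,10} 1  {5,6,8,9,10} 5  {5,7,8,9,10} 20  {6,7,8,9,10} 5
  6 to go: {2,3,5,7,9,10} 90  {2,5,7,8,9,10} 60  {2,6,7,8,9,10} 15  {3,5,6,8,9,10} 15  {3,5,7,8,9,10} 60  {4,5,6,8,9,10} 6  {4,6,7,8,9,10} 6  {5,6,7,8,9,10} 30
  7 to go: {2,3,5,7,8,9,10} 210  {2,4,6,7,8,9,10} 21  {2,5,6,7,8,9,10} 105  {3,4,5,6,8,9,10} 21  {3,5,6,7,8,9,10} 105  {4,5,6,7,8,9,10} 42
  8 to go: {1,2,4,6,7,8,9,10} 21  {2,3,5,6,7,8,9,10} 420  {2,4,5,6,7,8,9,10} 168  {3,4,5,6,7,8,9,10} 168
  9 to go: {0,1,2,4,6,7,8,9,10} 21  {1,2,4,5,6,7,8,9,10} 189  {2,3,4,5,6,7,8,9,10} 756
  if 0:p drops first: 945 orders
  if 3:u drops first: 210 orders
heap linearizations: 1155

1155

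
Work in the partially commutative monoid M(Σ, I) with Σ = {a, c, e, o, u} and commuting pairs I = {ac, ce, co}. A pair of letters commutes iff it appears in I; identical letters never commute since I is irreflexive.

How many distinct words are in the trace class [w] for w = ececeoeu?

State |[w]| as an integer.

drop 0:e onto floor
drop 1:c onto floor
drop 2:e onto {0:e}
drop 3:c onto {1:c}
drop 4:e onto {2:e}
drop 5:o onto {4:e}
drop 6:e onto {5:o}
drop 7:u onto {3:c, 6:e}
ground layer = {0:e, 1:c}
drop-orders for the pieces not yet dropped (sum over which currently-grounded one goes next):
  1 to go: {7} 1
  2 to go: {3,7} 1  {6,7} 1
  3 to go: {1,3,7} 1  {3,6,7} 2  {5,6,7} 1
  4 to go: {1,3,6,7} 3  {3,5,6,7} 3  {4,5,6,7} 1
  5 to go: {1,3,5,6,7} 6  {2,4,5,6,7} 1  {3,4,5,6,7} 4
  6 to go: {0,2,4,5,6,7} 1  {1,3,4,5,6,7} 10  {2,3,4,5,6,7} 5
  if 0:e drops first: 15 orders
  if 1:c drops first: 6 orders
heap linearizations: 21

21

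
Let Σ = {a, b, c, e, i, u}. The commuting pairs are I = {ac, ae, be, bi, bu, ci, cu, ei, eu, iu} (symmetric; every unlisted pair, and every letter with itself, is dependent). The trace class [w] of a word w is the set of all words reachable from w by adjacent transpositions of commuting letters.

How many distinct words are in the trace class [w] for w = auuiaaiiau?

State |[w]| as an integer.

3

#0=a has no predecessor
#1=u depends on [0:a]
#2=u depends on [1:u]
#3=i depends on [0:a]
#4=a depends on [2:u, 3:i]
#5=a depends on [4:a]
#6=i depends on [5:a]
#7=i depends on [6:i]
#8=a depends on [7:i]
#9=u depends on [8:a]
sources: [0:a]
N(rest) = Σ N(rest − s) over sources s of rest; N(one piece) = 1:
  size 1 → [9]=1
  size 2 → [8,9]=1
  size 3 → [7,8,9]=1
  size 4 → [6,7,8,9]=1
  size 5 → [5,6,7,8,9]=1
  size 6 → [4,5,6,7,8,9]=1
  size 7 → [2,4,5,6,7,8,9]=1  [3,4,5,6,7,8,9]=1
  size 8 → [1,2,4,5,6,7,8,9]=1  [2,3,4,5,6,7,8,9]=2
  first=0(a) contributes 3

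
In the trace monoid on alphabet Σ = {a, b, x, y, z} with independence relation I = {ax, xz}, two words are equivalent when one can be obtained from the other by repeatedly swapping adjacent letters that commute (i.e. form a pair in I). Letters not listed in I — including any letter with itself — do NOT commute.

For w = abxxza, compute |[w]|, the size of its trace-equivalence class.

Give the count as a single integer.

drop 0:a onto floor
drop 1:b onto {0:a}
drop 2:x onto {1:b}
drop 3:x onto {2:x}
drop 4:z onto {1:b}
drop 5:a onto {4:z}
ground layer = {0:a}
drop-orders for the pieces not yet dropped (sum over which currently-grounded one goes next):
  1 to go: {3} 1  {5} 1
  2 to go: {2,3} 1  {3,5} 2  {4,5} 1
  3 to go: {2,3,5} 3  {3,4,5} 3
  4 to go: {2,3,4,5} 6
  if 0:a drops first: 6 orders

6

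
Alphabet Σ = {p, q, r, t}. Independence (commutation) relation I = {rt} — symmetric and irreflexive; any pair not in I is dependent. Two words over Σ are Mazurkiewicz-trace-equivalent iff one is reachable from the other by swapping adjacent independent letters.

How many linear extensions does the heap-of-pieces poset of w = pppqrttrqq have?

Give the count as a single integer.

6

0(p) covers ∅
1(p) covers 0:p
2(p) covers 1:p
3(q) covers 2:p
4(r) covers 3:q
5(t) covers 3:q
6(t) covers 5:t
7(r) covers 4:r
8(q) covers 6:t, 7:r
9(q) covers 8:q
floor of heap: 0:p
completions by unplaced set U, small U first (add the entries for U minus each lowest piece of U):
  |U|=1: {9}:1
  |U|=2: {8,9}:1
  |U|=3: {6,8,9}:1  {7,8,9}:1
  |U|=4: {4,7,8,9}:1  {5,6,8,9}:1  {6,7,8,9}:2
  |U|=5: {4,6,7,8,9}:3  {5,6,7,8,9}:3
  |U|=6: {4,5,6,7,8,9}:6
  |U|=7: {3,4,5,6,7,8,9}:6
  |U|=8: {2,3,4,5,6,7,8,9}:6
  start at 0(p): 6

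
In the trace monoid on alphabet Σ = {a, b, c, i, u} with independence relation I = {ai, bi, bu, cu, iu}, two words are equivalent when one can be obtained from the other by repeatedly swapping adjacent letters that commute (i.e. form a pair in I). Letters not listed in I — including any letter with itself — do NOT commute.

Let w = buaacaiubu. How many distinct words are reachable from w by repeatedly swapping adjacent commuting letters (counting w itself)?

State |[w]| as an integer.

piece 0:b — minimal
piece 1:u — minimal
piece 2:a rests on {0:b, 1:u}
piece 3:a rests on {2:a}
piece 4:c rests on {3:a}
piece 5:a rests on {4:c}
piece 6:i rests on {4:c}
piece 7:u rests on {5:a}
piece 8:b rests on {5:a}
piece 9:u rests on {7:u}
minimal pieces: {0:b, 1:u}
ways to finish when only these pieces remain (= sum over removing one remaining piece with nothing left below it):
  1 left: {6}→1  {8}→1  {9}→1
  2 left: {6,8}→2  {6,9}→2  {7,9}→1  {8,9}→2
  3 left: {6,7,9}→3  {6,8,9}→6  {7,8,9}→3
  4 left: {5,7,8,9}→3  {6,7,8,9}→12
  5 left: {5,6,7,8,9}→15
  6 left: {4,5,6,7,8,9}→15
  7 left: {3,4,5,6,7,8,9}→15
  8 left: {2,3,4,5,6,7,8,9}→15
  placing 0:b first → 15 extensions
  placing 1:u first → 15 extensions
total linear extensions = 30

30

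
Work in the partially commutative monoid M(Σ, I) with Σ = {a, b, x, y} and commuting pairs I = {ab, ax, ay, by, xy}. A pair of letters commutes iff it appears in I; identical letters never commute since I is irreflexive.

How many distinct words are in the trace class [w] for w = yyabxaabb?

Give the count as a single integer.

drop 0:y onto floor
drop 1:y onto {0:y}
drop 2:a onto floor
drop 3:b onto floor
drop 4:x onto {3:b}
drop 5:a onto {2:a}
drop 6:a onto {5:a}
drop 7:b onto {4:x}
drop 8:b onto {7:b}
ground layer = {0:y, 2:a, 3:b}
drop-orders for the pieces not yet dropped (sum over which currently-grounded one goes next):
  1 to go: {1} 1  {6} 1  {8} 1
  2 to go: {0,1} 1  {1,6} 2  {1,8} 2  {5,6} 1  {6,8} 2  {7,8} 1
  3 to go: {0,1,6} 3  {0,1,8} 3  {1,5,6} 3  {1,6,8} 6  {1,7,8} 3  {2,5,6} 1  {4,7,8} 1  {5,6,8} 3  {6,7,8} 3
  4 to go: {0,1,5,6} 6  {0,1,6,8} 12  {0,1,7,8} 6  {1,2,5,6} 4  {1,4,7,8} 4  {1,5,6,8} 12  {1,6,7,8} 12  {2,5,6,8} 4  {3,4,7,8} 1  {4,6,7,8} 4  {5,6,7,8} 6
  5 to go: {0,1,2,5,6} 10  {0,1,4,7,8} 10  {0,1,5,6,8} 30  {0,1,6,7,8} 30  {1,2,5,6,8} 20  {1,3,4,7,8} 5  {1,4,6,7,8} 20  {1,5,6,7,8} 30  {2,5,6,7,8} 10  {3,4,6,7,8} 5  {4,5,6,7,8} 10
  6 to go: {0,1,2,5,6,8} 60  {0,1,3,4,7,8} 15  {0,1,4,6,7,8} 60  {0,1,5,6,7,8} 90  {1,2,5,6,7,8} 60  {1,3,4,6,7,8} 30  {1,4,5,6,7,8} 60  {2,4,5,6,7,8} 20  {3,4,5,6,7,8} 15
  7 to go: {0,1,2,5,6,7,8} 210  {0,1,3,4,6,7,8} 105  {0,1,4,5,6,7,8} 210  {1,2,4,5,6,7,8} 140  {1,3,4,5,6,7,8} 105  {2,3,4,5,6,7,8} 35
  if 0:y drops first: 280 orders
  if 2:a drops first: 420 orders
  if 3:b drops first: 560 orders
heap linearizations: 1260

1260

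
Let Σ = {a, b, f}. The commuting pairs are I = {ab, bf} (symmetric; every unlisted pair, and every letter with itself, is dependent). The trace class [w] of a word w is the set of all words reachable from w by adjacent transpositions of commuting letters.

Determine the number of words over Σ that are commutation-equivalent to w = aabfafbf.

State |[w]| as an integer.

28

piece 0:a — minimal
piece 1:a rests on {0:a}
piece 2:b — minimal
piece 3:f rests on {1:a}
piece 4:a rests on {3:f}
piece 5:f rests on {4:a}
piece 6:b rests on {2:b}
piece 7:f rests on {5:f}
minimal pieces: {0:a, 2:b}
ways to finish when only these pieces remain (= sum over removing one remaining piece with nothing left below it):
  1 left: {6}→1  {7}→1
  2 left: {2,6}→1  {5,7}→1  {6,7}→2
  3 left: {2,6,7}→3  {4,5,7}→1  {5,6,7}→3
  4 left: {2,5,6,7}→6  {3,4,5,7}→1  {4,5,6,7}→4
  5 left: {1,3,4,5,7}→1  {2,4,5,6,7}→10  {3,4,5,6,7}→5
  6 left: {0,1,3,4,5,7}→1  {1,3,4,5,6,7}→6  {2,3,4,5,6,7}→15
  placing 0:a first → 21 extensions
  placing 2:b first → 7 extensions
total linear extensions = 28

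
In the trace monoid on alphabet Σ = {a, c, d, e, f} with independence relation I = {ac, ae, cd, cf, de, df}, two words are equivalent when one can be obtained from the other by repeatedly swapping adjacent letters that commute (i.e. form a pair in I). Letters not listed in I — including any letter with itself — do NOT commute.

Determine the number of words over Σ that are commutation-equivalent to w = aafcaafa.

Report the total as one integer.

8

0(a) covers ∅
1(a) covers 0:a
2(f) covers 1:a
3(c) covers ∅
4(a) covers 2:f
5(a) covers 4:a
6(f) covers 5:a
7(a) covers 6:f
floor of heap: 0:a, 3:c
completions by unplaced set U, small U first (add the entries for U minus each lowest piece of U):
  |U|=1: {3}:1  {7}:1
  |U|=2: {3,7}:2  {6,7}:1
  |U|=3: {3,6,7}:3  {5,6,7}:1
  |U|=4: {3,5,6,7}:4  {4,5,6,7}:1
  |U|=5: {2,4,5,6,7}:1  {3,4,5,6,7}:5
  |U|=6: {1,2,4,5,6,7}:1  {2,3,4,5,6,7}:6
  start at 0(a): 7
  start at 3(c): 1
sum over floor = 8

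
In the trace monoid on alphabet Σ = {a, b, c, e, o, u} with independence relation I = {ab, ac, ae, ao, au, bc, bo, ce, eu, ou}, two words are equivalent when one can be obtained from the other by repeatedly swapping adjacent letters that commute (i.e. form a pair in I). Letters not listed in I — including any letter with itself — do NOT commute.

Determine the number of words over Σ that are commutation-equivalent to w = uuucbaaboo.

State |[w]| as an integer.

450

drop 0:u onto floor
drop 1:u onto {0:u}
drop 2:u onto {1:u}
drop 3:c onto {2:u}
drop 4:b onto {2:u}
drop 5:a onto floor
drop 6:a onto {5:a}
drop 7:b onto {4:b}
drop 8:o onto {3:c}
drop 9:o onto {8:o}
ground layer = {0:u, 5:a}
drop-orders for the pieces not yet dropped (sum over which currently-grounded one goes next):
  1 to go: {6} 1  {7} 1  {9} 1
  2 to go: {4,7} 1  {5,6} 1  {6,7} 2  {6,9} 2  {7,9} 2  {8,9} 1
  3 to go: {3,8,9} 1  {4,6,7} 3  {4,7,9} 3  {5,6,7} 3  {5,6,9} 3  {6,7,9} 6  {6,8,9} 3  {7,8,9} 3
  4 to go: {3,6,8,9} 4  {3,7,8,9} 4  {4,5,6,7} 6  {4,6,7,9} 12  {4,7,8,9} 6  {5,6,7,9} 12  {5,6,8,9} 6  {6,7,8,9} 12
  5 to go: {3,4,7,8,9} 10  {3,5,6,8,9} 10  {3,6,7,8,9} 20  {4,5,6,7,9} 30  {4,6,7,8,9} 30  {5,6,7,8,9} 30
  6 to go: {2,3,4,7,8,9} 10  {3,4,6,7,8,9} 60  {3,5,6,7,8,9} 60  {4,5,6,7,8,9} 90
  7 to go: {1,2,3,4,7,8,9} 10  {2,3,4,6,7,8,9} 70  {3,4,5,6,7,8,9} 210
  8 to go: {0,1,2,3,4,7,8,9} 10  {1,2,3,4,6,7,8,9} 80  {2,3,4,5,6,7,8,9} 280
  if 0:u drops first: 360 orders
  if 5:a drops first: 90 orders
heap linearizations: 450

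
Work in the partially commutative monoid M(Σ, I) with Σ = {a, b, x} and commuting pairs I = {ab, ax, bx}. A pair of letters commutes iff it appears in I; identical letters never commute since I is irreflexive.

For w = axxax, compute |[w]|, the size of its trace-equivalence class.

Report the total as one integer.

piece 0:a — minimal
piece 1:x — minimal
piece 2:x rests on {1:x}
piece 3:a rests on {0:a}
piece 4:x rests on {2:x}
minimal pieces: {0:a, 1:x}
ways to finish when only these pieces remain (= sum over removing one remaining piece with nothing left below it):
  1 left: {3}→1  {4}→1
  2 left: {0,3}→1  {2,4}→1  {3,4}→2
  3 left: {0,3,4}→3  {1,2,4}→1  {2,3,4}→3
  placing 0:a first → 4 extensions
  placing 1:x first → 6 extensions
total linear extensions = 10

10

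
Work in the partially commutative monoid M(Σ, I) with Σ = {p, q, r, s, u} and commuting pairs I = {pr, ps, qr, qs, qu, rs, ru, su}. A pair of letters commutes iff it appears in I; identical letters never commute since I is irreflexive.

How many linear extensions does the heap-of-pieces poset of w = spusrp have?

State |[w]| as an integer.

60

0(s) covers ∅
1(p) covers ∅
2(u) covers 1:p
3(s) covers 0:s
4(r) covers ∅
5(p) covers 2:u
floor of heap: 0:s, 1:p, 4:r
completions by unplaced set U, small U first (add the entries for U minus each lowest piece of U):
  |U|=1: {3}:1  {4}:1  {5}:1
  |U|=2: {0,3}:1  {2,5}:1  {3,4}:2  {3,5}:2  {4,5}:2
  |U|=3: {0,3,4}:3  {0,3,5}:3  {1,2,5}:1  {2,3,5}:3  {2,4,5}:3  {3,4,5}:6
  |U|=4: {0,2,3,5}:6  {0,3,4,5}:12  {1,2,3,5}:4  {1,2,4,5}:4  {2,3,4,5}:12
  start at 0(s): 20
  start at 1(p): 30
  start at 4(r): 10
sum over floor = 60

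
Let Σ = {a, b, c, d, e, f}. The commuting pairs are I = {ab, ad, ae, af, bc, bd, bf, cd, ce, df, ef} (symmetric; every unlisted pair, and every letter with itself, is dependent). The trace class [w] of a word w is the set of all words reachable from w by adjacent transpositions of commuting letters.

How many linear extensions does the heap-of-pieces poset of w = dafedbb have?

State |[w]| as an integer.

126

0(d) covers ∅
1(a) covers ∅
2(f) covers ∅
3(e) covers 0:d
4(d) covers 3:e
5(b) covers 3:e
6(b) covers 5:b
floor of heap: 0:d, 1:a, 2:f
completions by unplaced set U, small U first (add the entries for U minus each lowest piece of U):
  |U|=1: {1}:1  {2}:1  {4}:1  {6}:1
  |U|=2: {1,2}:2  {1,4}:2  {1,6}:2  {2,4}:2  {2,6}:2  {4,6}:2  {5,6}:1
  |U|=3: {1,2,4}:6  {1,2,6}:6  {1,4,6}:6  {1,5,6}:3  {2,4,6}:6  {2,5,6}:3  {4,5,6}:3
  |U|=4: {1,2,4,6}:24  {1,2,5,6}:12  {1,4,5,6}:12  {2,4,5,6}:12  {3,4,5,6}:3
  |U|=5: {0,3,4,5,6}:3  {1,2,4,5,6}:60  {1,3,4,5,6}:15  {2,3,4,5,6}:15
  start at 0(d): 90
  start at 1(a): 18
  start at 2(f): 18
sum over floor = 126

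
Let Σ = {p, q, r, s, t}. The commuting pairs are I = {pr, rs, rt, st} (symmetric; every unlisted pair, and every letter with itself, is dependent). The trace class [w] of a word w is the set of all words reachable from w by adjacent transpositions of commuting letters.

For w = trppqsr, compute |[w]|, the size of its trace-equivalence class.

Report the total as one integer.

drop 0:t onto floor
drop 1:r onto floor
drop 2:p onto {0:t}
drop 3:p onto {2:p}
drop 4:q onto {1:r, 3:p}
drop 5:s onto {4:q}
drop 6:r onto {4:q}
ground layer = {0:t, 1:r}
drop-orders for the pieces not yet dropped (sum over which currently-grounded one goes next):
  1 to go: {5} 1  {6} 1
  2 to go: {5,6} 2
  3 to go: {4,5,6} 2
  4 to go: {1,4,5,6} 2  {3,4,5,6} 2
  5 to go: {1,3,4,5,6} 4  {2,3,4,5,6} 2
  if 0:t drops first: 6 orders
  if 1:r drops first: 2 orders
heap linearizations: 8

8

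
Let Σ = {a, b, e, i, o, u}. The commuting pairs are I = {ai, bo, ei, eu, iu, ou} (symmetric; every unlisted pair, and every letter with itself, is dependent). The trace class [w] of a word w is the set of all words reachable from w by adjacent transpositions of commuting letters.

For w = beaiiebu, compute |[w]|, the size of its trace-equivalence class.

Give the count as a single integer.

0(b) covers ∅
1(e) covers 0:b
2(a) covers 1:e
3(i) covers 0:b
4(i) covers 3:i
5(e) covers 2:a
6(b) covers 4:i, 5:e
7(u) covers 6:b
floor of heap: 0:b
completions by unplaced set U, small U first (add the entries for U minus each lowest piece of U):
  |U|=1: {7}:1
  |U|=2: {6,7}:1
  |U|=3: {4,6,7}:1  {5,6,7}:1
  |U|=4: {2,5,6,7}:1  {3,4,6,7}:1  {4,5,6,7}:2
  |U|=5: {1,2,5,6,7}:1  {2,4,5,6,7}:3  {3,4,5,6,7}:3
  |U|=6: {1,2,4,5,6,7}:4  {2,3,4,5,6,7}:6
  start at 0(b): 10

10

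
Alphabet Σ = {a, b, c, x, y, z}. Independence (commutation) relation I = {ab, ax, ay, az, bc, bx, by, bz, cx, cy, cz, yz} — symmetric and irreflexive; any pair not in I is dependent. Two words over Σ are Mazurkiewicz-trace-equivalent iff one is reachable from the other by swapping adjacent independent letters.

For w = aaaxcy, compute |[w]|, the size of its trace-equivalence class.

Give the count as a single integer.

15

0(a) covers ∅
1(a) covers 0:a
2(a) covers 1:a
3(x) covers ∅
4(c) covers 2:a
5(y) covers 3:x
floor of heap: 0:a, 3:x
completions by unplaced set U, small U first (add the entries for U minus each lowest piece of U):
  |U|=1: {4}:1  {5}:1
  |U|=2: {2,4}:1  {3,5}:1  {4,5}:2
  |U|=3: {1,2,4}:1  {2,4,5}:3  {3,4,5}:3
  |U|=4: {0,1,2,4}:1  {1,2,4,5}:4  {2,3,4,5}:6
  start at 0(a): 10
  start at 3(x): 5
sum over floor = 15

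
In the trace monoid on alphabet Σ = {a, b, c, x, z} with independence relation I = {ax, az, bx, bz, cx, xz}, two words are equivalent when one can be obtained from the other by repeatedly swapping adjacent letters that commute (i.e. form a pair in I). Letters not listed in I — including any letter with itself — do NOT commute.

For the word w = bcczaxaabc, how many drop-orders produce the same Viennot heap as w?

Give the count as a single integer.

drop 0:b onto floor
drop 1:c onto {0:b}
drop 2:c onto {1:c}
drop 3:z onto {2:c}
drop 4:a onto {2:c}
drop 5:x onto floor
drop 6:a onto {4:a}
drop 7:a onto {6:a}
drop 8:b onto {7:a}
drop 9:c onto {3:z, 8:b}
ground layer = {0:b, 5:x}
drop-orders for the pieces not yet dropped (sum over which currently-grounded one goes next):
  1 to go: {5} 1  {9} 1
  2 to go: {3,9} 1  {5,9} 2  {8,9} 1
  3 to go: {3,5,9} 3  {3,8,9} 2  {5,8,9} 3  {7,8,9} 1
  4 to go: {3,5,8,9} 8  {3,7,8,9} 3  {5,7,8,9} 4  {6,7,8,9} 1
  5 to go: {3,5,7,8,9} 15  {3,6,7,8,9} 4  {4,6,7,8,9} 1  {5,6,7,8,9} 5
  6 to go: {3,4,6,7,8,9} 5  {3,5,6,7,8,9} 24  {4,5,6,7,8,9} 6
  7 to go: {2,3,4,6,7,8,9} 5  {3,4,5,6,7,8,9} 35
  8 to go: {1,2,3,4,6,7,8,9} 5  {2,3,4,5,6,7,8,9} 40
  if 0:b drops first: 45 orders
  if 5:x drops first: 5 orders
heap linearizations: 50

50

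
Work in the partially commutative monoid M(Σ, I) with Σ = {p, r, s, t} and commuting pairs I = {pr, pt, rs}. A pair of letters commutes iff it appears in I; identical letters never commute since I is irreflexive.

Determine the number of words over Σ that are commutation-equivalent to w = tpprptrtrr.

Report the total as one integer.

120

piece 0:t — minimal
piece 1:p — minimal
piece 2:p rests on {1:p}
piece 3:r rests on {0:t}
piece 4:p rests on {2:p}
piece 5:t rests on {3:r}
piece 6:r rests on {5:t}
piece 7:t rests on {6:r}
piece 8:r rests on {7:t}
piece 9:r rests on {8:r}
minimal pieces: {0:t, 1:p}
ways to finish when only these pieces remain (= sum over removing one remaining piece with nothing left below it):
  1 left: {4}→1  {9}→1
  2 left: {2,4}→1  {4,9}→2  {8,9}→1
  3 left: {1,2,4}→1  {2,4,9}→3  {4,8,9}→3  {7,8,9}→1
  4 left: {1,2,4,9}→4  {2,4,8,9}→6  {4,7,8,9}→4  {6,7,8,9}→1
  5 left: {1,2,4,8,9}→10  {2,4,7,8,9}→10  {4,6,7,8,9}→5  {5,6,7,8,9}→1
  6 left: {1,2,4,7,8,9}→20  {2,4,6,7,8,9}→15  {3,5,6,7,8,9}→1  {4,5,6,7,8,9}→6
  7 left: {0,3,5,6,7,8,9}→1  {1,2,4,6,7,8,9}→35  {2,4,5,6,7,8,9}→21  {3,4,5,6,7,8,9}→7
  8 left: {0,3,4,5,6,7,8,9}→8  {1,2,4,5,6,7,8,9}→56  {2,3,4,5,6,7,8,9}→28
  placing 0:t first → 84 extensions
  placing 1:p first → 36 extensions
total linear extensions = 120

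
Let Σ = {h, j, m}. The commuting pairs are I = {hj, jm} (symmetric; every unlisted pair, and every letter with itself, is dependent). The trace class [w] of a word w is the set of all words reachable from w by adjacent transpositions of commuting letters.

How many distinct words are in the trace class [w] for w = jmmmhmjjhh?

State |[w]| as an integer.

120

#0=j has no predecessor
#1=m has no predecessor
#2=m depends on [1:m]
#3=m depends on [2:m]
#4=h depends on [3:m]
#5=m depends on [4:h]
#6=j depends on [0:j]
#7=j depends on [6:j]
#8=h depends on [5:m]
#9=h depends on [8:h]
sources: [0:j, 1:m]
N(rest) = Σ N(rest − s) over sources s of rest; N(one piece) = 1:
  size 1 → [7]=1  [9]=1
  size 2 → [6,7]=1  [7,9]=2  [8,9]=1
  size 3 → [0,6,7]=1  [5,8,9]=1  [6,7,9]=3  [7,8,9]=3
  size 4 → [0,6,7,9]=4  [4,5,8,9]=1  [5,7,8,9]=4  [6,7,8,9]=6
  size 5 → [0,6,7,8,9]=10  [3,4,5,8,9]=1  [4,5,7,8,9]=5  [5,6,7,8,9]=10
  size 6 → [0,5,6,7,8,9]=20  [2,3,4,5,8,9]=1  [3,4,5,7,8,9]=6  [4,5,6,7,8,9]=15
  size 7 → [0,4,5,6,7,8,9]=35  [1,2,3,4,5,8,9]=1  [2,3,4,5,7,8,9]=7  [3,4,5,6,7,8,9]=21
  size 8 → [0,3,4,5,6,7,8,9]=56  [1,2,3,4,5,7,8,9]=8  [2,3,4,5,6,7,8,9]=28
  first=0(j) contributes 36
  first=1(m) contributes 84
|[w]| = 120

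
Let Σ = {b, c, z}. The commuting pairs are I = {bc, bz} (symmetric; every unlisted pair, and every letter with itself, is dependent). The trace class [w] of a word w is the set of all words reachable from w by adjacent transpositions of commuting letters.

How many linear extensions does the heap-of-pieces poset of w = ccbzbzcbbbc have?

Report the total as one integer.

piece 0:c — minimal
piece 1:c rests on {0:c}
piece 2:b — minimal
piece 3:z rests on {1:c}
piece 4:b rests on {2:b}
piece 5:z rests on {3:z}
piece 6:c rests on {5:z}
piece 7:b rests on {4:b}
piece 8:b rests on {7:b}
piece 9:b rests on {8:b}
piece 10:c rests on {6:c}
minimal pieces: {0:c, 2:b}
ways to finish when only these pieces remain (= sum over removing one remaining piece with nothing left below it):
  1 left: {9}→1  {10}→1
  2 left: {6,10}→1  {8,9}→1  {9,10}→2
  3 left: {5,6,10}→1  {6,9,10}→3  {7,8,9}→1  {8,9,10}→3
  4 left: {3,5,6,10}→1  {4,7,8,9}→1  {5,6,9,10}→4  {6,8,9,10}→6  {7,8,9,10}→4
  5 left: {1,3,5,6,10}→1  {2,4,7,8,9}→1  {3,5,6,9,10}→5  {4,7,8,9,10}→5  {5,6,8,9,10}→10  {6,7,8,9,10}→10
  6 left: {0,1,3,5,6,10}→1  {1,3,5,6,9,10}→6  {2,4,7,8,9,10}→6  {3,5,6,8,9,10}→15  {4,6,7,8,9,10}→15  {5,6,7,8,9,10}→20
  7 left: {0,1,3,5,6,9,10}→7  {1,3,5,6,8,9,10}→21  {2,4,6,7,8,9,10}→21  {3,5,6,7,8,9,10}→35  {4,5,6,7,8,9,10}→35
  8 left: {0,1,3,5,6,8,9,10}→28  {1,3,5,6,7,8,9,10}→56  {2,4,5,6,7,8,9,10}→56  {3,4,5,6,7,8,9,10}→70
  9 left: {0,1,3,5,6,7,8,9,10}→84  {1,3,4,5,6,7,8,9,10}→126  {2,3,4,5,6,7,8,9,10}→126
  placing 0:c first → 252 extensions
  placing 2:b first → 210 extensions
total linear extensions = 462

462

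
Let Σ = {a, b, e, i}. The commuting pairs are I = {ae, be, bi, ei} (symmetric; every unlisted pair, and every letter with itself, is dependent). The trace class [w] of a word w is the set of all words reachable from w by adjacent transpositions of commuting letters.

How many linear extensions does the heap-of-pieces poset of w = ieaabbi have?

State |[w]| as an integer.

drop 0:i onto floor
drop 1:e onto floor
drop 2:a onto {0:i}
drop 3:a onto {2:a}
drop 4:b onto {3:a}
drop 5:b onto {4:b}
drop 6:i onto {3:a}
ground layer = {0:i, 1:e}
drop-orders for the pieces not yet dropped (sum over which currently-grounded one goes next):
  1 to go: {1} 1  {5} 1  {6} 1
  2 to go: {1,5} 2  {1,6} 2  {4,5} 1  {5,6} 2
  3 to go: {1,4,5} 3  {1,5,6} 6  {4,5,6} 3
  4 to go: {1,4,5,6} 12  {3,4,5,6} 3
  5 to go: {1,3,4,5,6} 15  {2,3,4,5,6} 3
  if 0:i drops first: 18 orders
  if 1:e drops first: 3 orders
heap linearizations: 21

21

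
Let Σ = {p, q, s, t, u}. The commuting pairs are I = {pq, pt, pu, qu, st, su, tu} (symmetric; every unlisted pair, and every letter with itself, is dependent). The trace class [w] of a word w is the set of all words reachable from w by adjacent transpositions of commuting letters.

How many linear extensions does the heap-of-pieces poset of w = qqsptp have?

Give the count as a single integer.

4

piece 0:q — minimal
piece 1:q rests on {0:q}
piece 2:s rests on {1:q}
piece 3:p rests on {2:s}
piece 4:t rests on {1:q}
piece 5:p rests on {3:p}
minimal pieces: {0:q}
ways to finish when only these pieces remain (= sum over removing one remaining piece with nothing left below it):
  1 left: {4}→1  {5}→1
  2 left: {3,5}→1  {4,5}→2
  3 left: {2,3,5}→1  {3,4,5}→3
  4 left: {2,3,4,5}→4
  placing 0:q first → 4 extensions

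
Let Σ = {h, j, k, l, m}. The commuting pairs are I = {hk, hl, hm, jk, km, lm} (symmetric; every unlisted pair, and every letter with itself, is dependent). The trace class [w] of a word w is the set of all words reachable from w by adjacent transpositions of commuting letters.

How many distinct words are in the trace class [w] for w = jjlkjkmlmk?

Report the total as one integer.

31

piece 0:j — minimal
piece 1:j rests on {0:j}
piece 2:l rests on {1:j}
piece 3:k rests on {2:l}
piece 4:j rests on {2:l}
piece 5:k rests on {3:k}
piece 6:m rests on {4:j}
piece 7:l rests on {4:j, 5:k}
piece 8:m rests on {6:m}
piece 9:k rests on {7:l}
minimal pieces: {0:j}
ways to finish when only these pieces remain (= sum over removing one remaining piece with nothing left below it):
  1 left: {8}→1  {9}→1
  2 left: {6,8}→1  {7,9}→1  {8,9}→2
  3 left: {5,7,9}→1  {6,8,9}→3  {7,8,9}→3
  4 left: {3,5,7,9}→1  {5,7,8,9}→4  {6,7,8,9}→6
  5 left: {3,5,7,8,9}→5  {4,6,7,8,9}→6  {5,6,7,8,9}→10
  6 left: {3,5,6,7,8,9}→15  {4,5,6,7,8,9}→16
  7 left: {3,4,5,6,7,8,9}→31
  8 left: {2,3,4,5,6,7,8,9}→31
  placing 0:j first → 31 extensions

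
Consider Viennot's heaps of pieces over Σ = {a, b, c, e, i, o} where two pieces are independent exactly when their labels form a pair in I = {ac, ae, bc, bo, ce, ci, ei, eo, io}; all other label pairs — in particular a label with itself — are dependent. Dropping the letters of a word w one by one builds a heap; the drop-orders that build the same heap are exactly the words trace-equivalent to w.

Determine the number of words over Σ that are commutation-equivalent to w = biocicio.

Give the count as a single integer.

70

#0=b has no predecessor
#1=i depends on [0:b]
#2=o has no predecessor
#3=c depends on [2:o]
#4=i depends on [1:i]
#5=c depends on [3:c]
#6=i depends on [4:i]
#7=o depends on [5:c]
sources: [0:b, 2:o]
N(rest) = Σ N(rest − s) over sources s of rest; N(one piece) = 1:
  size 1 → [6]=1  [7]=1
  size 2 → [4,6]=1  [5,7]=1  [6,7]=2
  size 3 → [1,4,6]=1  [3,5,7]=1  [4,6,7]=3  [5,6,7]=3
  size 4 → [0,1,4,6]=1  [1,4,6,7]=4  [2,3,5,7]=1  [3,5,6,7]=4  [4,5,6,7]=6
  size 5 → [0,1,4,6,7]=5  [1,4,5,6,7]=10  [2,3,5,6,7]=5  [3,4,5,6,7]=10
  size 6 → [0,1,4,5,6,7]=15  [1,3,4,5,6,7]=20  [2,3,4,5,6,7]=15
  first=0(b) contributes 35
  first=2(o) contributes 35
|[w]| = 70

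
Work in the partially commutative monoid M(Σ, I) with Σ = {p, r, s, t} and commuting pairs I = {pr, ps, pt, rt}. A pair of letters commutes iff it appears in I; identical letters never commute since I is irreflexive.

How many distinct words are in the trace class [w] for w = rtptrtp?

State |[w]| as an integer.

210

piece 0:r — minimal
piece 1:t — minimal
piece 2:p — minimal
piece 3:t rests on {1:t}
piece 4:r rests on {0:r}
piece 5:t rests on {3:t}
piece 6:p rests on {2:p}
minimal pieces: {0:r, 1:t, 2:p}
ways to finish when only these pieces remain (= sum over removing one remaining piece with nothing left below it):
  1 left: {4}→1  {5}→1  {6}→1
  2 left: {0,4}→1  {2,6}→1  {3,5}→1  {4,5}→2  {4,6}→2  {5,6}→2
  3 left: {0,4,5}→3  {0,4,6}→3  {1,3,5}→1  {2,4,6}→3  {2,5,6}→3  {3,4,5}→3  {3,5,6}→3  {4,5,6}→6
  4 left: {0,2,4,6}→6  {0,3,4,5}→6  {0,4,5,6}→12  {1,3,4,5}→4  {1,3,5,6}→4  {2,3,5,6}→6  {2,4,5,6}→12  {3,4,5,6}→12
  5 left: {0,1,3,4,5}→10  {0,2,4,5,6}→30  {0,3,4,5,6}→30  {1,2,3,5,6}→10  {1,3,4,5,6}→20  {2,3,4,5,6}→30
  placing 0:r first → 60 extensions
  placing 1:t first → 90 extensions
  placing 2:p first → 60 extensions
total linear extensions = 210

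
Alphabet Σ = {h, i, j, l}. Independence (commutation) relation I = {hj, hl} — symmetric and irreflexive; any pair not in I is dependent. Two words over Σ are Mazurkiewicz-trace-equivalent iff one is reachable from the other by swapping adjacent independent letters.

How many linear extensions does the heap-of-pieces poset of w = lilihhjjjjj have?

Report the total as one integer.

#0=l has no predecessor
#1=i depends on [0:l]
#2=l depends on [1:i]
#3=i depends on [2:l]
#4=h depends on [3:i]
#5=h depends on [4:h]
#6=j depends on [3:i]
#7=j depends on [6:j]
#8=j depends on [7:j]
#9=j depends on [8:j]
#10=j depends on [9:j]
sources: [0:l]
N(rest) = Σ N(rest − s) over sources s of rest; N(one piece) = 1:
  size 1 → [5]=1  [10]=1
  size 2 → [4,5]=1  [5,10]=2  [9,10]=1
  size 3 → [4,5,10]=3  [5,9,10]=3  [8,9,10]=1
  size 4 → [4,5,9,10]=6  [5,8,9,10]=4  [7,8,9,10]=1
  size 5 → [4,5,8,9,10]=10  [5,7,8,9,10]=5  [6,7,8,9,10]=1
  size 6 → [4,5,7,8,9,10]=15  [5,6,7,8,9,10]=6
  size 7 → [4,5,6,7,8,9,10]=21
  size 8 → [3,4,5,6,7,8,9,10]=21
  size 9 → [2,3,4,5,6,7,8,9,10]=21
  first=0(l) contributes 21

21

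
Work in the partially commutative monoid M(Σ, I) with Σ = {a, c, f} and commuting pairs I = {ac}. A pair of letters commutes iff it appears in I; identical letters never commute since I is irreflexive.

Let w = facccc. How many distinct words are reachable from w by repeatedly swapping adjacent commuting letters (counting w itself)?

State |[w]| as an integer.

5

0(f) covers ∅
1(a) covers 0:f
2(c) covers 0:f
3(c) covers 2:c
4(c) covers 3:c
5(c) covers 4:c
floor of heap: 0:f
completions by unplaced set U, small U first (add the entries for U minus each lowest piece of U):
  |U|=1: {1}:1  {5}:1
  |U|=2: {1,5}:2  {4,5}:1
  |U|=3: {1,4,5}:3  {3,4,5}:1
  |U|=4: {1,3,4,5}:4  {2,3,4,5}:1
  start at 0(f): 5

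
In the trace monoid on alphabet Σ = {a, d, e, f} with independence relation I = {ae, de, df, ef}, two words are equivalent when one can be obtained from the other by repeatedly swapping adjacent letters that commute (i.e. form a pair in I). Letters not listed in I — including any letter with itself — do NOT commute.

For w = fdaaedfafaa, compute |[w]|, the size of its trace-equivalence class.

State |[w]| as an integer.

drop 0:f onto floor
drop 1:d onto floor
drop 2:a onto {0:f, 1:d}
drop 3:a onto {2:a}
drop 4:e onto floor
drop 5:d onto {3:a}
drop 6:f onto {3:a}
drop 7:a onto {5:d, 6:f}
drop 8:f onto {7:a}
drop 9:a onto {8:f}
drop 10:a onto {9:a}
ground layer = {0:f, 1:d, 4:e}
drop-orders for the pieces not yet dropped (sum over which currently-grounded one goes next):
  1 to go: {4} 1  {10} 1
  2 to go: {4,10} 2  {9,10} 1
  3 to go: {4,9,10} 3  {8,9,10} 1
  4 to go: {4,8,9,10} 4  {7,8,9,10} 1
  5 to go: {4,7,8,9,10} 5  {5,7,8,9,10} 1  {6,7,8,9,10} 1
  6 to go: {4,5,7,8,9,10} 6  {4,6,7,8,9,10} 6  {5,6,7,8,9,10} 2
  7 to go: {3,5,6,7,8,9,10} 2  {4,5,6,7,8,9,10} 14
  8 to go: {2,3,5,6,7,8,9,10} 2  {3,4,5,6,7,8,9,10} 16
  9 to go: {0,2,3,5,6,7,8,9,10} 2  {1,2,3,5,6,7,8,9,10} 2  {2,3,4,5,6,7,8,9,10} 18
  if 0:f drops first: 20 orders
  if 1:d drops first: 20 orders
  if 4:e drops first: 4 orders
heap linearizations: 44

44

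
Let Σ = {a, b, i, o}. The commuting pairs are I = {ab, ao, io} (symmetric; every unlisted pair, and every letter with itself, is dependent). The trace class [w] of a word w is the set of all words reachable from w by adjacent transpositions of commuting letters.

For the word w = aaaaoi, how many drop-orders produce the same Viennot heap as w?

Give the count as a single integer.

drop 0:a onto floor
drop 1:a onto {0:a}
drop 2:a onto {1:a}
drop 3:a onto {2:a}
drop 4:o onto floor
drop 5:i onto {3:a}
ground layer = {0:a, 4:o}
drop-orders for the pieces not yet dropped (sum over which currently-grounded one goes next):
  1 to go: {4} 1  {5} 1
  2 to go: {3,5} 1  {4,5} 2
  3 to go: {2,3,5} 1  {3,4,5} 3
  4 to go: {1,2,3,5} 1  {2,3,4,5} 4
  if 0:a drops first: 5 orders
  if 4:o drops first: 1 orders
heap linearizations: 6

6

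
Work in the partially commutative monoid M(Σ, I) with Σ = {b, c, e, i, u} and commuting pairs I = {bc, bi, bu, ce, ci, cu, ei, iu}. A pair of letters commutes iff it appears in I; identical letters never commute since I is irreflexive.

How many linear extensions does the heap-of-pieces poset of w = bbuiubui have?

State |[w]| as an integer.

#0=b has no predecessor
#1=b depends on [0:b]
#2=u has no predecessor
#3=i has no predecessor
#4=u depends on [2:u]
#5=b depends on [1:b]
#6=u depends on [4:u]
#7=i depends on [3:i]
sources: [0:b, 2:u, 3:i]
N(rest) = Σ N(rest − s) over sources s of rest; N(one piece) = 1:
  size 1 → [5]=1  [6]=1  [7]=1
  size 2 → [1,5]=1  [3,7]=1  [4,6]=1  [5,6]=2  [5,7]=2  [6,7]=2
  size 3 → [0,1,5]=1  [1,5,6]=3  [1,5,7]=3  [2,4,6]=1  [3,5,7]=3  [3,6,7]=3  [4,5,6]=3  [4,6,7]=3  [5,6,7]=6
  size 4 → [0,1,5,6]=4  [0,1,5,7]=4  [1,3,5,7]=6  [1,4,5,6]=6  [1,5,6,7]=12  [2,4,5,6]=4  [2,4,6,7]=4  [3,4,6,7]=6  [3,5,6,7]=12  [4,5,6,7]=12
  size 5 → [0,1,3,5,7]=10  [0,1,4,5,6]=10  [0,1,5,6,7]=20  [1,2,4,5,6]=10  [1,3,5,6,7]=30  [1,4,5,6,7]=30  [2,3,4,6,7]=10  [2,4,5,6,7]=20  [3,4,5,6,7]=30
  size 6 → [0,1,2,4,5,6]=20  [0,1,3,5,6,7]=60  [0,1,4,5,6,7]=60  [1,2,4,5,6,7]=60  [1,3,4,5,6,7]=90  [2,3,4,5,6,7]=60
  first=0(b) contributes 210
  first=2(u) contributes 210
  first=3(i) contributes 140
|[w]| = 560

560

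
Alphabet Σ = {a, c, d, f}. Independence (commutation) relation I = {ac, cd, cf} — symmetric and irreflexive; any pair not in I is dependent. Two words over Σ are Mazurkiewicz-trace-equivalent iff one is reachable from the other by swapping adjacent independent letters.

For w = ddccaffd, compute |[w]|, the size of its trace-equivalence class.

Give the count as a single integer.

#0=d has no predecessor
#1=d depends on [0:d]
#2=c has no predecessor
#3=c depends on [2:c]
#4=a depends on [1:d]
#5=f depends on [4:a]
#6=f depends on [5:f]
#7=d depends on [6:f]
sources: [0:d, 2:c]
N(rest) = Σ N(rest − s) over sources s of rest; N(one piece) = 1:
  size 1 → [3]=1  [7]=1
  size 2 → [2,3]=1  [3,7]=2  [6,7]=1
  size 3 → [2,3,7]=3  [3,6,7]=3  [5,6,7]=1
  size 4 → [2,3,6,7]=6  [3,5,6,7]=4  [4,5,6,7]=1
  size 5 → [1,4,5,6,7]=1  [2,3,5,6,7]=10  [3,4,5,6,7]=5
  size 6 → [0,1,4,5,6,7]=1  [1,3,4,5,6,7]=6  [2,3,4,5,6,7]=15
  first=0(d) contributes 21
  first=2(c) contributes 7
|[w]| = 28

28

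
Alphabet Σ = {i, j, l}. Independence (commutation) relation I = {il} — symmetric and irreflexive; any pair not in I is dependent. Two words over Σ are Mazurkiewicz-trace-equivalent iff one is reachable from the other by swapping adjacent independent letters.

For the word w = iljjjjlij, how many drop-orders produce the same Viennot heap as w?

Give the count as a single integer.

4

0(i) covers ∅
1(l) covers ∅
2(j) covers 0:i, 1:l
3(j) covers 2:j
4(j) covers 3:j
5(j) covers 4:j
6(l) covers 5:j
7(i) covers 5:j
8(j) covers 6:l, 7:i
floor of heap: 0:i, 1:l
completions by unplaced set U, small U first (add the entries for U minus each lowest piece of U):
  |U|=1: {8}:1
  |U|=2: {6,8}:1  {7,8}:1
  |U|=3: {6,7,8}:2
  |U|=4: {5,6,7,8}:2
  |U|=5: {4,5,6,7,8}:2
  |U|=6: {3,4,5,6,7,8}:2
  |U|=7: {2,3,4,5,6,7,8}:2
  start at 0(i): 2
  start at 1(l): 2
sum over floor = 4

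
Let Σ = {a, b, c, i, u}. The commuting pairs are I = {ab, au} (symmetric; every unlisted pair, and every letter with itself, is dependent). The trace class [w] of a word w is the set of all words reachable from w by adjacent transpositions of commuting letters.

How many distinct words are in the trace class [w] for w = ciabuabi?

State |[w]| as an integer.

#0=c has no predecessor
#1=i depends on [0:c]
#2=a depends on [1:i]
#3=b depends on [1:i]
#4=u depends on [3:b]
#5=a depends on [2:a]
#6=b depends on [4:u]
#7=i depends on [5:a, 6:b]
sources: [0:c]
N(rest) = Σ N(rest − s) over sources s of rest; N(one piece) = 1:
  size 1 → [7]=1
  size 2 → [5,7]=1  [6,7]=1
  size 3 → [2,5,7]=1  [4,6,7]=1  [5,6,7]=2
  size 4 → [2,5,6,7]=3  [3,4,6,7]=1  [4,5,6,7]=3
  size 5 → [2,4,5,6,7]=6  [3,4,5,6,7]=4
  size 6 → [2,3,4,5,6,7]=10
  first=0(c) contributes 10

10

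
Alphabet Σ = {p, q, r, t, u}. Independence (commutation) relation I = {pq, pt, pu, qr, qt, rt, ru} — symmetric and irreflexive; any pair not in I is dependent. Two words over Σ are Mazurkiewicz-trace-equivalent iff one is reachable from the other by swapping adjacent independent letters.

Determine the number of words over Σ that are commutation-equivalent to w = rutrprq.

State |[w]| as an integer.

#0=r has no predecessor
#1=u has no predecessor
#2=t depends on [1:u]
#3=r depends on [0:r]
#4=p depends on [3:r]
#5=r depends on [4:p]
#6=q depends on [1:u]
sources: [0:r, 1:u]
N(rest) = Σ N(rest − s) over sources s of rest; N(one piece) = 1:
  size 1 → [2]=1  [5]=1  [6]=1
  size 2 → [2,5]=2  [2,6]=2  [4,5]=1  [5,6]=2
  size 3 → [1,2,6]=2  [2,4,5]=3  [2,5,6]=6  [3,4,5]=1  [4,5,6]=3
  size 4 → [0,3,4,5]=1  [1,2,5,6]=8  [2,3,4,5]=4  [2,4,5,6]=12  [3,4,5,6]=4
  size 5 → [0,2,3,4,5]=5  [0,3,4,5,6]=5  [1,2,4,5,6]=20  [2,3,4,5,6]=20
  first=0(r) contributes 40
  first=1(u) contributes 30
|[w]| = 70

70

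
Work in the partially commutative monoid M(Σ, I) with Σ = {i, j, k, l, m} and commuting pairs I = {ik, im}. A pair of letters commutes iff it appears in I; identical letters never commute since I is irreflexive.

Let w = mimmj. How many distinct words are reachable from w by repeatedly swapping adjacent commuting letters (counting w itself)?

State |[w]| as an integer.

0(m) covers ∅
1(i) covers ∅
2(m) covers 0:m
3(m) covers 2:m
4(j) covers 1:i, 3:m
floor of heap: 0:m, 1:i
completions by unplaced set U, small U first (add the entries for U minus each lowest piece of U):
  |U|=1: {4}:1
  |U|=2: {1,4}:1  {3,4}:1
  |U|=3: {1,3,4}:2  {2,3,4}:1
  start at 0(m): 3
  start at 1(i): 1
sum over floor = 4

4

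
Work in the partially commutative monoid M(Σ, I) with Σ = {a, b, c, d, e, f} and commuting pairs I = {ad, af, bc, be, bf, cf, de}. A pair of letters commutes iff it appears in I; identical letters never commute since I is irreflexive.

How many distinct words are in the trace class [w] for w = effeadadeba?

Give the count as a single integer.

25

piece 0:e — minimal
piece 1:f rests on {0:e}
piece 2:f rests on {1:f}
piece 3:e rests on {2:f}
piece 4:a rests on {3:e}
piece 5:d rests on {2:f}
piece 6:a rests on {4:a}
piece 7:d rests on {5:d}
piece 8:e rests on {6:a}
piece 9:b rests on {6:a, 7:d}
piece 10:a rests on {8:e, 9:b}
minimal pieces: {0:e}
ways to finish when only these pieces remain (= sum over removing one remaining piece with nothing left below it):
  1 left: {10}→1
  2 left: {8,10}→1  {9,10}→1
  3 left: {7,9,10}→1  {8,9,10}→2
  4 left: {5,7,9,10}→1  {6,8,9,10}→2  {7,8,9,10}→3
  5 left: {4,6,8,9,10}→2  {5,7,8,9,10}→4  {6,7,8,9,10}→5
  6 left: {3,4,6,8,9,10}→2  {4,6,7,8,9,10}→7  {5,6,7,8,9,10}→9
  7 left: {3,4,6,7,8,9,10}→9  {4,5,6,7,8,9,10}→16
  8 left: {3,4,5,6,7,8,9,10}→25
  9 left: {2,3,4,5,6,7,8,9,10}→25
  placing 0:e first → 25 extensions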